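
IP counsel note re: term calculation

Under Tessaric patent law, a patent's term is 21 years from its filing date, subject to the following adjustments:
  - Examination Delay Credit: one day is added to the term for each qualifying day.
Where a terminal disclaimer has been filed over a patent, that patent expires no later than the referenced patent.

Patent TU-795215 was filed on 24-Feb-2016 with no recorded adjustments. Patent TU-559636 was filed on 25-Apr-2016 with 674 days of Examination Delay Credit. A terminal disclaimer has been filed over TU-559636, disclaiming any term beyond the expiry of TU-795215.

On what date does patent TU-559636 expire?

Natural term of TU-559636:
  Base: filing + 21 years → 25 April 2037.
  Examination Delay Credit: +674 days → 28 February 2039.
Expiry of referenced patent TU-795215:
  Base: filing + 21 years → 24 February 2037.
Terminal disclaimer: TU-559636 expires on the earlier of 28 February 2039 and 24 February 2037.

2037-02-24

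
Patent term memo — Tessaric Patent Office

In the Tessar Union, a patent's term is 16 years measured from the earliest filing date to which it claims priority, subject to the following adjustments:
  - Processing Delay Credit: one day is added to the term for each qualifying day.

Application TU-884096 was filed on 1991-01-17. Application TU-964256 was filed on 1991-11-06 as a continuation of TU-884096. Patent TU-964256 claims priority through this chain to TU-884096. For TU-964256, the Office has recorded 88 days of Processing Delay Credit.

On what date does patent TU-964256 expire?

Earliest priority filing: 17 January 1991.
Base term: 17 January 1991 + 16 years → 17 January 2007.
Processing Delay Credit: +88 days → 15 April 2007.

April 15, 2007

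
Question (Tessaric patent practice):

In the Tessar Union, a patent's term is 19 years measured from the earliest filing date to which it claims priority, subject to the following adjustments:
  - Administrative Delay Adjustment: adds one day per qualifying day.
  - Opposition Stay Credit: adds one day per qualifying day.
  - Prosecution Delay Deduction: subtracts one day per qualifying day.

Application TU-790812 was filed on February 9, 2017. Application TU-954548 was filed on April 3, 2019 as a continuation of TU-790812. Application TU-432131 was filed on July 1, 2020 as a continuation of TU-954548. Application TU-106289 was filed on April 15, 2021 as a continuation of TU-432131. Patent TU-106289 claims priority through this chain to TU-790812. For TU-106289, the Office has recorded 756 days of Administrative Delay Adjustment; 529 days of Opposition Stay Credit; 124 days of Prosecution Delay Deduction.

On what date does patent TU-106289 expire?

Earliest priority filing: 9 February 2017.
Base term: 9 February 2017 + 19 years → 9 February 2036.
Administrative Delay Adjustment: +756 days → 6 March 2038.
Opposition Stay Credit: +529 days → 17 August 2039.
Prosecution Delay Deduction: −124 days → 15 April 2039.

2039-04-15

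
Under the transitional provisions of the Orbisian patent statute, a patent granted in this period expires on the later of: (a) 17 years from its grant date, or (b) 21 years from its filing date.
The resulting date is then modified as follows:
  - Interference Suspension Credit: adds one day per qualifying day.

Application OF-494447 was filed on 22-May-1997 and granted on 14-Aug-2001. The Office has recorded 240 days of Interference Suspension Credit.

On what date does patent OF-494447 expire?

2019-04-11

(a) grant + 17 years → 14 August 2018.
(b) filing + 21 years → 22 May 2018.
Later of the two: 14 August 2018.
Interference Suspension Credit: +240 days → 11 April 2019.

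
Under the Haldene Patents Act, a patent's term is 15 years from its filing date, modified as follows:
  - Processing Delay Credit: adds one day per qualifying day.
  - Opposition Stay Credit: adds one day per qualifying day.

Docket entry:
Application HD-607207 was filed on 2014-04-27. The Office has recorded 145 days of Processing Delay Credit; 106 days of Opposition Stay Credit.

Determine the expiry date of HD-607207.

2030-01-03

Base term: filing date + 15 years → 27 April 2029.
Processing Delay Credit: +145 days → 19 September 2029.
Opposition Stay Credit: +106 days → 3 January 2030.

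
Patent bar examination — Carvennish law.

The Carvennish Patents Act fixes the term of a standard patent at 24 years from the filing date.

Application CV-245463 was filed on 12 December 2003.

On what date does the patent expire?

Filing date + 24 years → 12 December 2027.

2027-12-12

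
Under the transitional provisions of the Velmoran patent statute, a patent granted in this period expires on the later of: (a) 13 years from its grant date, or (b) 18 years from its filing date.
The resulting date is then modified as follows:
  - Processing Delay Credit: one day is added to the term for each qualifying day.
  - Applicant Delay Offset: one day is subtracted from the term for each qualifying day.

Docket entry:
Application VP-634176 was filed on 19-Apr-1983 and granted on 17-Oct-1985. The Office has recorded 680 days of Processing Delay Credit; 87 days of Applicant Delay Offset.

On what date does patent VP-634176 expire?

(a) grant + 13 years → 17 October 1998.
(b) filing + 18 years → 19 April 2001.
Later of the two: 19 April 2001.
Processing Delay Credit: +680 days → 28 February 2003.
Applicant Delay Offset: −87 days → 3 December 2002.

December 3, 2002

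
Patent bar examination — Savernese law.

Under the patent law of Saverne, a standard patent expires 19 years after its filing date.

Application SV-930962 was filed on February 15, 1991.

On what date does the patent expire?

Filing date + 19 years → 15 February 2010.

February 15, 2010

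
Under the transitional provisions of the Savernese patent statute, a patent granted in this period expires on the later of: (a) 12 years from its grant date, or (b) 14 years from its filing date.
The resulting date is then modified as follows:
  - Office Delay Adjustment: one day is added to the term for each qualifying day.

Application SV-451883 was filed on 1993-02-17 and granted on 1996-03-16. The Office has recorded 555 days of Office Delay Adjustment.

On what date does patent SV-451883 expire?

(a) grant + 12 years → 16 March 2008.
(b) filing + 14 years → 17 February 2007.
Later of the two: 16 March 2008.
Office Delay Adjustment: +555 days → 22 September 2009.

2009-09-22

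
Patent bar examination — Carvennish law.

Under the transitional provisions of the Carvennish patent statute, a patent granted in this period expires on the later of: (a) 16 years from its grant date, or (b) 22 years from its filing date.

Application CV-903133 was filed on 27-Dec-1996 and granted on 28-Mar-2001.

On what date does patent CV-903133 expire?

December 27, 2018

(a) grant + 16 years → 28 March 2017.
(b) filing + 22 years → 27 December 2018.
Later of the two: 27 December 2018.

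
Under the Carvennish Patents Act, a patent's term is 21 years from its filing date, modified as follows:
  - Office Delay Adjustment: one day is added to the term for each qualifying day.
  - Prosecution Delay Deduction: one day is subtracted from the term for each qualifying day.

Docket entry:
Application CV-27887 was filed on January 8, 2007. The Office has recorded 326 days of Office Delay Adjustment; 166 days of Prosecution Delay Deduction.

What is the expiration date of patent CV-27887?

2028-06-16

Base term: filing date + 21 years → 8 January 2028.
Office Delay Adjustment: +326 days → 29 November 2028.
Prosecution Delay Deduction: −166 days → 16 June 2028.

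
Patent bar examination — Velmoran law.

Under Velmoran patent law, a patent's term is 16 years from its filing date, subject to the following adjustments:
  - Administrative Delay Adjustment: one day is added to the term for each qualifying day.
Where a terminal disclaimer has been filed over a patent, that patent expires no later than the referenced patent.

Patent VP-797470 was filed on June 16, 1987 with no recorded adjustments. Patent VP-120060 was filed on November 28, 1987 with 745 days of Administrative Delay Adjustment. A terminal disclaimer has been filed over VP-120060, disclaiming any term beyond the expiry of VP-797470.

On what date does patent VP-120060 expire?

Natural term of VP-120060:
  Base: filing + 16 years → 28 November 2003.
  Administrative Delay Adjustment: +745 days → 12 December 2005.
Expiry of referenced patent VP-797470:
  Base: filing + 16 years → 16 June 2003.
Terminal disclaimer: VP-120060 expires on the earlier of 12 December 2005 and 16 June 2003.

June 16, 2003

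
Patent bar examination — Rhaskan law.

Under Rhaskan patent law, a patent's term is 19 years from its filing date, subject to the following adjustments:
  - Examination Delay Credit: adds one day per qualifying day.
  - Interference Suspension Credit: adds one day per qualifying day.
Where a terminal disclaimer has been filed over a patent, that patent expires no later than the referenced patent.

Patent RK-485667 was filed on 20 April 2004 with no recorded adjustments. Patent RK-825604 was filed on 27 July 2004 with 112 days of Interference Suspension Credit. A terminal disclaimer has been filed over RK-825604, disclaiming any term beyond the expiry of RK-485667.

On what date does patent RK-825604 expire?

Natural term of RK-825604:
  Base: filing + 19 years → 27 July 2023.
  Interference Suspension Credit: +112 days → 16 November 2023.
Expiry of referenced patent RK-485667:
  Base: filing + 19 years → 20 April 2023.
Terminal disclaimer: RK-825604 expires on the earlier of 16 November 2023 and 20 April 2023.

2023-04-20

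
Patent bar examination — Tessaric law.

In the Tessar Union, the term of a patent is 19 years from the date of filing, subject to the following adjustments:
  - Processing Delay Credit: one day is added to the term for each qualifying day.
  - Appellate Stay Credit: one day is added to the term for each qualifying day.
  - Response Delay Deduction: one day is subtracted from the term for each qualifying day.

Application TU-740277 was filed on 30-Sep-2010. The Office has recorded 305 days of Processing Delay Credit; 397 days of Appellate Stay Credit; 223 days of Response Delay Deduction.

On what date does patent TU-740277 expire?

January 22, 2031

Base term: filing date + 19 years → 30 September 2029.
Processing Delay Credit: +305 days → 1 August 2030.
Appellate Stay Credit: +397 days → 2 September 2031.
Response Delay Deduction: −223 days → 22 January 2031.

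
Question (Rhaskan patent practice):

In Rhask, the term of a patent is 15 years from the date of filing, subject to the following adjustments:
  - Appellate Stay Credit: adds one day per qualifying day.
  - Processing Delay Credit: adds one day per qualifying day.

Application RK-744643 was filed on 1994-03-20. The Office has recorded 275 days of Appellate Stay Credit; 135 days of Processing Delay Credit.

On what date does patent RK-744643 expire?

Base term: filing date + 15 years → 20 March 2009.
Appellate Stay Credit: +275 days → 20 December 2009.
Processing Delay Credit: +135 days → 4 May 2010.

May 4, 2010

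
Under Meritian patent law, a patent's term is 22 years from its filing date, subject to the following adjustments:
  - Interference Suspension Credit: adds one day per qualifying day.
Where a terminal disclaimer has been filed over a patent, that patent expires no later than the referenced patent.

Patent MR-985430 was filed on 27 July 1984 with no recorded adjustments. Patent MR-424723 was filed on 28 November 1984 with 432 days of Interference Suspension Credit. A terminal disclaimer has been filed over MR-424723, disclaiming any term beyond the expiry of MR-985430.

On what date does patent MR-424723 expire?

July 27, 2006

Natural term of MR-424723:
  Base: filing + 22 years → 28 November 2006.
  Interference Suspension Credit: +432 days → 3 February 2008.
Expiry of referenced patent MR-985430:
  Base: filing + 22 years → 27 July 2006.
Terminal disclaimer: MR-424723 expires on the earlier of 3 February 2008 and 27 July 2006.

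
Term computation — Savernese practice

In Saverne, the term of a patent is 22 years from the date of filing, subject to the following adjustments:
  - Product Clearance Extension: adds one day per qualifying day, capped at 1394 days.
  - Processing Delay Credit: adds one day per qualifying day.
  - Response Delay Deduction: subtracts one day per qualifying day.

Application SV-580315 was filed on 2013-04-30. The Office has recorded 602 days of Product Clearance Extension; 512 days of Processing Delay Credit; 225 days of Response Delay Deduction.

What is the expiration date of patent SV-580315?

2037-10-05

Base term: filing date + 22 years → 30 April 2035.
Product Clearance Extension: 602 days (within the 1394-day cap) → +602 days → 22 December 2036.
Processing Delay Credit: +512 days → 18 May 2038.
Response Delay Deduction: −225 days → 5 October 2037.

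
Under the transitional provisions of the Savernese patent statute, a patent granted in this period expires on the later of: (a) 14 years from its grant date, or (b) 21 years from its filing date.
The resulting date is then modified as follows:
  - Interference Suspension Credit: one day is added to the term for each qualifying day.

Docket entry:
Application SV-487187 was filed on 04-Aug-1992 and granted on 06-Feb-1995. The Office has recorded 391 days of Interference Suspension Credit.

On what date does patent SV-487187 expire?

(a) grant + 14 years → 6 February 2009.
(b) filing + 21 years → 4 August 2013.
Later of the two: 4 August 2013.
Interference Suspension Credit: +391 days → 30 August 2014.

August 30, 2014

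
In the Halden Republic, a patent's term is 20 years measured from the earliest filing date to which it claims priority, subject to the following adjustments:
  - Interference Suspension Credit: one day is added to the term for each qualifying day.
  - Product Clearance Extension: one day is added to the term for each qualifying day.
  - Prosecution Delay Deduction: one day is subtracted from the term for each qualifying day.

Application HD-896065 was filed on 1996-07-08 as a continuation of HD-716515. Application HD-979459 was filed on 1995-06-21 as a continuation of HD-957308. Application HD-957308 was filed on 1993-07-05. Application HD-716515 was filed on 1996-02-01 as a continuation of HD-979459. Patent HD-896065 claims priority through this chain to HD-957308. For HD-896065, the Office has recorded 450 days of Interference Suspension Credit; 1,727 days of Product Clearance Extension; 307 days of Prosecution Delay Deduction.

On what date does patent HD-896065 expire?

2018-08-18

Earliest priority filing: 5 July 1993.
Base term: 5 July 1993 + 20 years → 5 July 2013.
Interference Suspension Credit: +450 days → 28 September 2014.
Product Clearance Extension: +1727 days → 21 June 2019.
Prosecution Delay Deduction: −307 days → 18 August 2018.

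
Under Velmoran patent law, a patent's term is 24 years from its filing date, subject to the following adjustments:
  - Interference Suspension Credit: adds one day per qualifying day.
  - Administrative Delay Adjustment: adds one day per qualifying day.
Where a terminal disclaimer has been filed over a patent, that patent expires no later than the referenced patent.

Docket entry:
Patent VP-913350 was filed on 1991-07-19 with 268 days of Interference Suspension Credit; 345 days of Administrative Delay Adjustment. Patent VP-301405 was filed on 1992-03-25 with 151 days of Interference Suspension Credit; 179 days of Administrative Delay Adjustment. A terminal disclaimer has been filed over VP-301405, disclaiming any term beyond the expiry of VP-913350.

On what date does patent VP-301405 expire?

Natural term of VP-301405:
  Base: filing + 24 years → 25 March 2016.
  Interference Suspension Credit: +151 days → 23 August 2016.
  Administrative Delay Adjustment: +179 days → 18 February 2017.
Expiry of referenced patent VP-913350:
  Base: filing + 24 years → 19 July 2015.
  Interference Suspension Credit: +268 days → 12 April 2016.
  Administrative Delay Adjustment: +345 days → 23 March 2017.
Terminal disclaimer: VP-301405 expires on the earlier of 18 February 2017 and 23 March 2017.

2017-02-18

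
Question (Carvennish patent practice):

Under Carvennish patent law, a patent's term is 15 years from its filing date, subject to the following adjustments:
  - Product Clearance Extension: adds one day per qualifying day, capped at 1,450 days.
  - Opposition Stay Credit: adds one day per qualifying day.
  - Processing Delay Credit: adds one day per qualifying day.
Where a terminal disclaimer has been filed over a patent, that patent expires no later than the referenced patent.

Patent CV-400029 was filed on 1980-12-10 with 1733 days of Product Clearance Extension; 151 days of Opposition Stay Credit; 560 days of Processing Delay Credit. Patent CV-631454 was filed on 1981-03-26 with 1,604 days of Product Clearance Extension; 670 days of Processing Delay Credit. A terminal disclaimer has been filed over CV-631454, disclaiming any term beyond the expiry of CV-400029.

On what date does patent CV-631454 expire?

Natural term of CV-631454:
  Base: filing + 15 years → 26 March 1996.
  Product Clearance Extension: 1604 days claimed exceeds the 1450-day cap, so +1450 days → 15 March 2000.
  Processing Delay Credit: +670 days → 14 January 2002.
Expiry of referenced patent CV-400029:
  Base: filing + 15 years → 10 December 1995.
  Product Clearance Extension: 1733 days claimed exceeds the 1450-day cap, so +1450 days → 29 November 1999.
  Opposition Stay Credit: +151 days → 28 April 2000.
  Processing Delay Credit: +560 days → 9 November 2001.
Terminal disclaimer: CV-631454 expires on the earlier of 14 January 2002 and 9 November 2001.

2001-11-09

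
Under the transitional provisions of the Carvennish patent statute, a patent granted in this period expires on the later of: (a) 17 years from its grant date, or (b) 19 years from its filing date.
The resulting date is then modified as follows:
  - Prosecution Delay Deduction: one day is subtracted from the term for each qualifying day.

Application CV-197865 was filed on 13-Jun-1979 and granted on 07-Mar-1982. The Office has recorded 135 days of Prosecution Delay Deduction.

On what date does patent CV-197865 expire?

1998-10-23

(a) grant + 17 years → 7 March 1999.
(b) filing + 19 years → 13 June 1998.
Later of the two: 7 March 1999.
Prosecution Delay Deduction: −135 days → 23 October 1998.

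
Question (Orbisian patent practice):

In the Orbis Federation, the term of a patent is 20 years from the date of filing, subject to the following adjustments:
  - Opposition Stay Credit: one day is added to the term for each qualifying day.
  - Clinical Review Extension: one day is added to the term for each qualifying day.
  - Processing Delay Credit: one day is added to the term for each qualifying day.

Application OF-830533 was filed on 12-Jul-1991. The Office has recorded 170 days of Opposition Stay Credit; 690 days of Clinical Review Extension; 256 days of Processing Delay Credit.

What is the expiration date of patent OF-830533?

Base term: filing date + 20 years → 12 July 2011.
Opposition Stay Credit: +170 days → 29 December 2011.
Clinical Review Extension: +690 days → 18 November 2013.
Processing Delay Credit: +256 days → 1 August 2014.

August 1, 2014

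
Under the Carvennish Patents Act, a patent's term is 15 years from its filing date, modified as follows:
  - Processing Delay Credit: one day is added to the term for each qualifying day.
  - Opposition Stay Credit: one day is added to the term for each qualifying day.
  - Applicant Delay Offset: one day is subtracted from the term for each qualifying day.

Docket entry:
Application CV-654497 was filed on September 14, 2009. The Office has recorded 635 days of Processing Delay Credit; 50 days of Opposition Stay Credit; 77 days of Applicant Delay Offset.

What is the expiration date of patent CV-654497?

May 15, 2026

Base term: filing date + 15 years → 14 September 2024.
Processing Delay Credit: +635 days → 11 June 2026.
Opposition Stay Credit: +50 days → 31 July 2026.
Applicant Delay Offset: −77 days → 15 May 2026.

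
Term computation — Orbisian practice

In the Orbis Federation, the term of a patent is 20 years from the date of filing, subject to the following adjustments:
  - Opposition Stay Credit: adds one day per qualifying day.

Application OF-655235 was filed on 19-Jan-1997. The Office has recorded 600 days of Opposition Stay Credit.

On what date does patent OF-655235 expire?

September 11, 2018

Base term: filing date + 20 years → 19 January 2017.
Opposition Stay Credit: +600 days → 11 September 2018.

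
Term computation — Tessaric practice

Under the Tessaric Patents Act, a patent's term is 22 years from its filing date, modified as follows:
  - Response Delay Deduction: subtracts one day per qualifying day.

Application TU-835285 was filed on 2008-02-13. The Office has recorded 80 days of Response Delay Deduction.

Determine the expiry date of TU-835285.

Base term: filing date + 22 years → 13 February 2030.
Response Delay Deduction: −80 days → 25 November 2029.

2029-11-25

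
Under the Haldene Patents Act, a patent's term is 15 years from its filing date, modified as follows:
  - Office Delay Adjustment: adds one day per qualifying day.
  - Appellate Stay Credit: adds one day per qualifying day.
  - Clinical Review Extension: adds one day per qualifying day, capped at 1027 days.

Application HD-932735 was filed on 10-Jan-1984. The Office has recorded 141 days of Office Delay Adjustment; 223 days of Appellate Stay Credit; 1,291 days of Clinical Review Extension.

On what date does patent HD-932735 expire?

Base term: filing date + 15 years → 10 January 1999.
Office Delay Adjustment: +141 days → 31 May 1999.
Appellate Stay Credit: +223 days → 9 January 2000.
Clinical Review Extension: 1291 days claimed exceeds the 1027-day cap, so +1027 days → 1 November 2002.

November 1, 2002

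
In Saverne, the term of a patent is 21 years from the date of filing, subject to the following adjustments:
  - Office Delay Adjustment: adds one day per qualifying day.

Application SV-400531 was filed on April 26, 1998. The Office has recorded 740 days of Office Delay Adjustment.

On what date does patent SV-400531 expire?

2021-05-05

Base term: filing date + 21 years → 26 April 2019.
Office Delay Adjustment: +740 days → 5 May 2021.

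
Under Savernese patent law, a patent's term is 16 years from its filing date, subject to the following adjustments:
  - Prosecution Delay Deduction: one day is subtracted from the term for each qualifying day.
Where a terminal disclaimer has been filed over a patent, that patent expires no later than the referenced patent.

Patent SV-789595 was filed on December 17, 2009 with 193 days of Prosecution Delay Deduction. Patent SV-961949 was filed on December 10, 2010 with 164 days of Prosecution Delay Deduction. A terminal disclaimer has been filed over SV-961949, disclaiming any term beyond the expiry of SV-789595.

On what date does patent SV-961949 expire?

Natural term of SV-961949:
  Base: filing + 16 years → 10 December 2026.
  Prosecution Delay Deduction: −164 days → 29 June 2026.
Expiry of referenced patent SV-789595:
  Base: filing + 16 years → 17 December 2025.
  Prosecution Delay Deduction: −193 days → 7 June 2025.
Terminal disclaimer: SV-961949 expires on the earlier of 29 June 2026 and 7 June 2025.

2025-06-07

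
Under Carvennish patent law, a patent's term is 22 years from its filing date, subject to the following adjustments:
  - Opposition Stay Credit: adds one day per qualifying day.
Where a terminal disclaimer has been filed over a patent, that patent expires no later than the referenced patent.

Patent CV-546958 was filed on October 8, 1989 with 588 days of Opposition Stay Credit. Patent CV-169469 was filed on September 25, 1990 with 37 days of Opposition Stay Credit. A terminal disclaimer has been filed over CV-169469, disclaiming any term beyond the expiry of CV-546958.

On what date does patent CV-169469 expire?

Natural term of CV-169469:
  Base: filing + 22 years → 25 September 2012.
  Opposition Stay Credit: +37 days → 1 November 2012.
Expiry of referenced patent CV-546958:
  Base: filing + 22 years → 8 October 2011.
  Opposition Stay Credit: +588 days → 18 May 2013.
Terminal disclaimer: CV-169469 expires on the earlier of 1 November 2012 and 18 May 2013.

2012-11-01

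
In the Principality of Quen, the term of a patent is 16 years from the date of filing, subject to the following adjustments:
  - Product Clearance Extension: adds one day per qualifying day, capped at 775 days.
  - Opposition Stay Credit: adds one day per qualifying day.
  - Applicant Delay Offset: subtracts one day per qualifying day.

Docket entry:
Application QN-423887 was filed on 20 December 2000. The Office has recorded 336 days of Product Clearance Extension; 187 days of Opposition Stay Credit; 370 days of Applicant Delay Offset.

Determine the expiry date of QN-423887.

May 22, 2017

Base term: filing date + 16 years → 20 December 2016.
Product Clearance Extension: 336 days (within the 775-day cap) → +336 days → 21 November 2017.
Opposition Stay Credit: +187 days → 27 May 2018.
Applicant Delay Offset: −370 days → 22 May 2017.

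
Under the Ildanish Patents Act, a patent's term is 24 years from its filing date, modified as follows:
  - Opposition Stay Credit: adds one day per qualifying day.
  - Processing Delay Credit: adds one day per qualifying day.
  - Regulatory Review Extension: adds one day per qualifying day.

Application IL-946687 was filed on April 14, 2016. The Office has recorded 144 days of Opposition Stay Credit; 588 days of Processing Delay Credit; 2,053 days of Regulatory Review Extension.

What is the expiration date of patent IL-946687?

November 29, 2047

Base term: filing date + 24 years → 14 April 2040.
Opposition Stay Credit: +144 days → 5 September 2040.
Processing Delay Credit: +588 days → 16 April 2042.
Regulatory Review Extension: +2053 days → 29 November 2047.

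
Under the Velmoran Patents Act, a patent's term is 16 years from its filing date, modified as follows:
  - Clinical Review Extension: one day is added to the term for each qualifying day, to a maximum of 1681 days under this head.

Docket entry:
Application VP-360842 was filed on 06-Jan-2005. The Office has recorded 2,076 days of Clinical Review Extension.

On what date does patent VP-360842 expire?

August 14, 2025

Base term: filing date + 16 years → 6 January 2021.
Clinical Review Extension: 2076 days claimed exceeds the 1681-day cap, so +1681 days → 14 August 2025.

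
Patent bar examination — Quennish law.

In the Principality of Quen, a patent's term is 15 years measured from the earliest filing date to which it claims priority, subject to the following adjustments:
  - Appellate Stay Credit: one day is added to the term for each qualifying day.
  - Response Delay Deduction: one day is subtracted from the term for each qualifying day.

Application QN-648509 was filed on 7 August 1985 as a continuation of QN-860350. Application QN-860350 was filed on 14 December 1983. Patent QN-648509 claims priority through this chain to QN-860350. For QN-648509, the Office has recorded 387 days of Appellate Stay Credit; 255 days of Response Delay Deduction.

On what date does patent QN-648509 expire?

April 25, 1999

Earliest priority filing: 14 December 1983.
Base term: 14 December 1983 + 15 years → 14 December 1998.
Appellate Stay Credit: +387 days → 5 January 2000.
Response Delay Deduction: −255 days → 25 April 1999.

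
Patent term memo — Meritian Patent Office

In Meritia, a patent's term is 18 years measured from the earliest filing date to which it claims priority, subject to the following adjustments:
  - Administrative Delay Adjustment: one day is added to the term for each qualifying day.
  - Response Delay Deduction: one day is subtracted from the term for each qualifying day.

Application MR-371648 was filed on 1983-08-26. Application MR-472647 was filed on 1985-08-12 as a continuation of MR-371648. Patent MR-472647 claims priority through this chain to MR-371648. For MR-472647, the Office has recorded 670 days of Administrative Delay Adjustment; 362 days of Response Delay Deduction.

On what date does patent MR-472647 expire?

Earliest priority filing: 26 August 1983.
Base term: 26 August 1983 + 18 years → 26 August 2001.
Administrative Delay Adjustment: +670 days → 27 June 2003.
Response Delay Deduction: −362 days → 30 June 2002.

June 30, 2002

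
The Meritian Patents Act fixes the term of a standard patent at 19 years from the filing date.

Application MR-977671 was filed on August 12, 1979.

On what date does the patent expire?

August 12, 1998

Filing date + 19 years → 12 August 1998.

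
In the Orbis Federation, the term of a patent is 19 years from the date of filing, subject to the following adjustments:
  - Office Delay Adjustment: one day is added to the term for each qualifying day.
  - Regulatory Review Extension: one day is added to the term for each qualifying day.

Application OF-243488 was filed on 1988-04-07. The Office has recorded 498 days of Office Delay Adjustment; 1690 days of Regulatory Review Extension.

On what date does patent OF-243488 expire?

Base term: filing date + 19 years → 7 April 2007.
Office Delay Adjustment: +498 days → 17 August 2008.
Regulatory Review Extension: +1690 days → 3 April 2013.

April 3, 2013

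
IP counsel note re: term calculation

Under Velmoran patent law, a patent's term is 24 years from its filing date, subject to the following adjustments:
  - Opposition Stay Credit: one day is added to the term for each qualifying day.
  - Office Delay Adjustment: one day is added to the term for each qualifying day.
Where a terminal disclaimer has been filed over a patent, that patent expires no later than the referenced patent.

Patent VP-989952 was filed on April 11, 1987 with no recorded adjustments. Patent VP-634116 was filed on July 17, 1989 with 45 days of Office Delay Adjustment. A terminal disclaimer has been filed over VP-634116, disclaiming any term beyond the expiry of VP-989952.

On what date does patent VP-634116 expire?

Natural term of VP-634116:
  Base: filing + 24 years → 17 July 2013.
  Office Delay Adjustment: +45 days → 31 August 2013.
Expiry of referenced patent VP-989952:
  Base: filing + 24 years → 11 April 2011.
Terminal disclaimer: VP-634116 expires on the earlier of 31 August 2013 and 11 April 2011.

2011-04-11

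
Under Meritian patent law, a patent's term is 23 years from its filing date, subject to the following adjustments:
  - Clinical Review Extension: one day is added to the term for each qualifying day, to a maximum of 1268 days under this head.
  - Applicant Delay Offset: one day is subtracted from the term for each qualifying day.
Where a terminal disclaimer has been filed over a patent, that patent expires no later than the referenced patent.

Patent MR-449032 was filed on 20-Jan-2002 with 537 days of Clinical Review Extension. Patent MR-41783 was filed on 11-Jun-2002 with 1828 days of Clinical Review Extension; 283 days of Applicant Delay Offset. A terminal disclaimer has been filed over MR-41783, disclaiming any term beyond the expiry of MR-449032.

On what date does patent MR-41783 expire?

July 11, 2026

Natural term of MR-41783:
  Base: filing + 23 years → 11 June 2025.
  Clinical Review Extension: 1828 days claimed exceeds the 1268-day cap, so +1268 days → 30 November 2028.
  Applicant Delay Offset: −283 days → 21 February 2028.
Expiry of referenced patent MR-449032:
  Base: filing + 23 years → 20 January 2025.
  Clinical Review Extension: 537 days (within the 1268-day cap) → +537 days → 11 July 2026.
Terminal disclaimer: MR-41783 expires on the earlier of 21 February 2028 and 11 July 2026.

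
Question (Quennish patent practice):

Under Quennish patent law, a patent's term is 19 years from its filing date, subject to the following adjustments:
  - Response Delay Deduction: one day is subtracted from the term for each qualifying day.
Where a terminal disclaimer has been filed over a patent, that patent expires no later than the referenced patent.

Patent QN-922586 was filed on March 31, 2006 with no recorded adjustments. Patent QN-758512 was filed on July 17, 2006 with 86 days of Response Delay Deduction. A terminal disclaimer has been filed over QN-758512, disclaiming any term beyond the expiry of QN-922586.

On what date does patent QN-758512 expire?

Natural term of QN-758512:
  Base: filing + 19 years → 17 July 2025.
  Response Delay Deduction: −86 days → 22 April 2025.
Expiry of referenced patent QN-922586:
  Base: filing + 19 years → 31 March 2025.
Terminal disclaimer: QN-758512 expires on the earlier of 22 April 2025 and 31 March 2025.

March 31, 2025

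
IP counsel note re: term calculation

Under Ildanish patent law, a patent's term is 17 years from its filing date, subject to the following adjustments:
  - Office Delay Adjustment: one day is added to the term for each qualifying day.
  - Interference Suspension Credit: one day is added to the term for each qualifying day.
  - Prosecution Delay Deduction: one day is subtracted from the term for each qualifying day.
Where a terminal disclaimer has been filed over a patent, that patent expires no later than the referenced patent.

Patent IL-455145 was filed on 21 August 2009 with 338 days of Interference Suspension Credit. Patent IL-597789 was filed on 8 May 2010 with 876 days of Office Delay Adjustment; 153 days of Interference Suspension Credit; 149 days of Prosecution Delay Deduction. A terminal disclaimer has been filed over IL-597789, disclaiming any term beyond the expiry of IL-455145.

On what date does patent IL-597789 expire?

2027-07-25

Natural term of IL-597789:
  Base: filing + 17 years → 8 May 2027.
  Office Delay Adjustment: +876 days → 30 September 2029.
  Interference Suspension Credit: +153 days → 2 March 2030.
  Prosecution Delay Deduction: −149 days → 4 October 2029.
Expiry of referenced patent IL-455145:
  Base: filing + 17 years → 21 August 2026.
  Interference Suspension Credit: +338 days → 25 July 2027.
Terminal disclaimer: IL-597789 expires on the earlier of 4 October 2029 and 25 July 2027.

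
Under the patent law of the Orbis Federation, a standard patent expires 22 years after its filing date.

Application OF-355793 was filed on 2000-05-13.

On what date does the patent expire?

May 13, 2022

Filing date + 22 years → 13 May 2022.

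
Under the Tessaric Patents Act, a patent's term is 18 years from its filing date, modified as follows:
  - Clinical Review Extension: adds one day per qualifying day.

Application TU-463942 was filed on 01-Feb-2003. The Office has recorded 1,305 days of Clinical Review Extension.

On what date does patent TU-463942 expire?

2024-08-29

Base term: filing date + 18 years → 1 February 2021.
Clinical Review Extension: +1305 days → 29 August 2024.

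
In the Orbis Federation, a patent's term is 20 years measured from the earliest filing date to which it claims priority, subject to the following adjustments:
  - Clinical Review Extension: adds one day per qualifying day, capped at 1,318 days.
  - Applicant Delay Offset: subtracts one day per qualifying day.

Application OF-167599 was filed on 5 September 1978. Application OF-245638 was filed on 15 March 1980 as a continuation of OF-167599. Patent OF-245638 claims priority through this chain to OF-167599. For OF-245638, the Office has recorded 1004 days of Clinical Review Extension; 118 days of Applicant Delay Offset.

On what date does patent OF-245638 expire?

Earliest priority filing: 5 September 1978.
Base term: 5 September 1978 + 20 years → 5 September 1998.
Clinical Review Extension: 1004 days (within the 1318-day cap) → +1004 days → 5 June 2001.
Applicant Delay Offset: −118 days → 7 February 2001.

February 7, 2001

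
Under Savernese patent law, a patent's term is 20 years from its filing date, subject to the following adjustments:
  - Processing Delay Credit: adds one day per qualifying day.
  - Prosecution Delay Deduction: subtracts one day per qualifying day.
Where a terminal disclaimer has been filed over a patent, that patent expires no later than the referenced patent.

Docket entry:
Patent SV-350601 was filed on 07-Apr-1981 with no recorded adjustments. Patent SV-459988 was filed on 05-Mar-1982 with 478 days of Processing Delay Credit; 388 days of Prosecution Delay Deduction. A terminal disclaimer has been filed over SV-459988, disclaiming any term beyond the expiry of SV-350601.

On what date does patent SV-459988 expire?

2001-04-07

Natural term of SV-459988:
  Base: filing + 20 years → 5 March 2002.
  Processing Delay Credit: +478 days → 26 June 2003.
  Prosecution Delay Deduction: −388 days → 3 June 2002.
Expiry of referenced patent SV-350601:
  Base: filing + 20 years → 7 April 2001.
Terminal disclaimer: SV-459988 expires on the earlier of 3 June 2002 and 7 April 2001.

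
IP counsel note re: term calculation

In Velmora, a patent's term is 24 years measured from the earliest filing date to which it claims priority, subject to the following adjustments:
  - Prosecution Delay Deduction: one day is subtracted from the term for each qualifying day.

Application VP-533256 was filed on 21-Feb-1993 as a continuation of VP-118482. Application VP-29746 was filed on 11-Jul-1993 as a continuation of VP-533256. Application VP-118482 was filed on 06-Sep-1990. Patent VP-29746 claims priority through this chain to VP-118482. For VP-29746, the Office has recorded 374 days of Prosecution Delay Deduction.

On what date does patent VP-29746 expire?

2013-08-28

Earliest priority filing: 6 September 1990.
Base term: 6 September 1990 + 24 years → 6 September 2014.
Prosecution Delay Deduction: −374 days → 28 August 2013.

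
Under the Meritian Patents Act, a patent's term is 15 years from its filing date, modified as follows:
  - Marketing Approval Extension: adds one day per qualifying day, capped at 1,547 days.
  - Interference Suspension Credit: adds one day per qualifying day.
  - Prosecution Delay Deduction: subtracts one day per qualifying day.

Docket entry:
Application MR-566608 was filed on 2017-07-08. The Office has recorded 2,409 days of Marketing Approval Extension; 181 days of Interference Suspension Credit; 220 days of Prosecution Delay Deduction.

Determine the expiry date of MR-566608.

Base term: filing date + 15 years → 8 July 2032.
Marketing Approval Extension: 2409 days claimed exceeds the 1547-day cap, so +1547 days → 2 October 2036.
Interference Suspension Credit: +181 days → 1 April 2037.
Prosecution Delay Deduction: −220 days → 24 August 2036.

August 24, 2036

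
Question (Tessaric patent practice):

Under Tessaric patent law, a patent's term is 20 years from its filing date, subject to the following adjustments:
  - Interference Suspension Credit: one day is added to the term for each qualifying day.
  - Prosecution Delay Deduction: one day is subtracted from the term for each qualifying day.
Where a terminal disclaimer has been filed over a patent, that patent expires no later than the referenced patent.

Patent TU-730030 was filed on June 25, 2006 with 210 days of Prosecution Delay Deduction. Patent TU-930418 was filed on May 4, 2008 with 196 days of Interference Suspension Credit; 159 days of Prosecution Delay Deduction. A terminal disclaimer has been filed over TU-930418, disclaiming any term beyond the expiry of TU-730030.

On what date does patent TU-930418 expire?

2025-11-27

Natural term of TU-930418:
  Base: filing + 20 years → 4 May 2028.
  Interference Suspension Credit: +196 days → 16 November 2028.
  Prosecution Delay Deduction: −159 days → 10 June 2028.
Expiry of referenced patent TU-730030:
  Base: filing + 20 years → 25 June 2026.
  Prosecution Delay Deduction: −210 days → 27 November 2025.
Terminal disclaimer: TU-930418 expires on the earlier of 10 June 2028 and 27 November 2025.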